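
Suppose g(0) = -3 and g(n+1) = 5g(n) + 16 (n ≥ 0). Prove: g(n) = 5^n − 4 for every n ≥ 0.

Base case: g(0) = -3, and 5^0 − 4 = 1 − 4 = -3.
Assume g(m) = 5^m − 4 for some m ≥ 0.
Then g(m+1) = 5g(m) + 16 = 5·(5^m − 4) + 16 = 5^{m+1} − 20 + 16 = 5^{m+1} − 4.
So the formula holds for m+1, and by induction g(n) = 5^n − 4 for all n ≥ 0.

g(n) = 5^n − 4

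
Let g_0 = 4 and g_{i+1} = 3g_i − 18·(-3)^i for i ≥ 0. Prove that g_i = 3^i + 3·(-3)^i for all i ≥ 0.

Base case: g_0 = 4, and 3^0 + 3·(-3)^0 = 1 + 3 = 4.
Assume g_k = 3^k + 3·(-3)^k for some k ≥ 0.
Then g_{k+1} = 3g_k − 18·(-3)^k = 3·(3^k + 3·(-3)^k) − 18·(-3)^k = 3^{k+1} + 9·(-3)^k − 18·(-3)^k = 3^{k+1} − 9·(-3)^k = 3^{k+1} + 3·(-3)^{k+1}.
By induction, g_i = 3^i + 3·(-3)^i for all i ≥ 0.

g_i = 3^i + 3·(-3)^i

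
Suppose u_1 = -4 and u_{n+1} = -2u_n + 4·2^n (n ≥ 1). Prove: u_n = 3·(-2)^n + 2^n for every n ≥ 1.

Base case: u_1 = -4, and 3·(-2)^1 + 2^1 = -6 + 2 = -4.
Assume u_k = 3·(-2)^k + 2^k for some k ≥ 1.
Then u_{k+1} = -2u_k + 4·2^k = -2·(3·(-2)^k + 2^k) + 4·2^k = 3·(-2)^{k+1} − 2·2^k + 4·2^k = 3·(-2)^{k+1} + 2·2^k = 3·(-2)^{k+1} + 2^{k+1}.
By induction, u_n = 3·(-2)^n + 2^n for all n ≥ 1.

u_n = 3·(-2)^n + 2^n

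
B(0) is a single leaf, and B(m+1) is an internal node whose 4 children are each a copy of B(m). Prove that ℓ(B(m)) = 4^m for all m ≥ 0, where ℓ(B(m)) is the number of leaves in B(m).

Base case: ℓ(B(0)) = 1, and 4^0 = 1.
Assume ℓ(B(r)) = 4^r.
Then ℓ(B(r+1)) = 4·ℓ(B(r)) = 4·4^r = 4^{r+1}.
Hence ℓ(B(m)) = 4^m for every m ≥ 0, by induction.

ℓ(B(m)) = 4^m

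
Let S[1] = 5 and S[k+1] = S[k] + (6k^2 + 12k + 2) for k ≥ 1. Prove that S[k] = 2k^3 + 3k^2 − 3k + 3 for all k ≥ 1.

Base case: S[1] = 5, and 2·1^3 + 3·1^2 − 3·1 + 3 = 5.
Assume S[j] = 2j^3 + 3j^2 − 3j + 3.
Then S[j+1] = S[j] + (6j^2 + 12j + 2) = (2j^3 + 3j^2 − 3j + 3) + (6j^2 + 12j + 2) = 2j^3 + 9j^2 + 9j + 5,
and 2·(j+1)^3 + 3·(j+1)^2 − 3·(j+1) + 3 = 2j^3 + 9j^2 + 9j + 5.
This completes the inductive step, so S[k] = 2k^3 + 3k^2 − 3k + 3 for all k ≥ 1.

S[k] = 2k^3 + 3k^2 − 3k + 3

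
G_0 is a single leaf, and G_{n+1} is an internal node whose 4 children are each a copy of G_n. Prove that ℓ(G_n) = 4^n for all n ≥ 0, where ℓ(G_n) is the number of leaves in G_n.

Base case: ℓ(G_0) = 1, and 4^0 = 1.
Assume ℓ(G_k) = 4^k.
Then ℓ(G_{k+1}) = 4·ℓ(G_k) = 4·4^k = 4^{k+1}.
By induction, ℓ(G_n) = 4^n for all n ≥ 0.

ℓ(G_n) = 4^n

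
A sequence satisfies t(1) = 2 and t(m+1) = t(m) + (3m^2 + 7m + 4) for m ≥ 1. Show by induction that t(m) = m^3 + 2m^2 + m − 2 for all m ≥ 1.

Base case: t(1) = 2, and 1^3 + 2·1^2 + 1 − 2 = 2.
Assume t(k) = k^3 + 2k^2 + k − 2.
Then t(k+1) = t(k) + (3k^2 + 7k + 4) = (k^3 + 2k^2 + k − 2) + (3k^2 + 7k + 4) = k^3 + 5k^2 + 8k + 2,
and (k+1)^3 + 2·(k+1)^2 + (k+1) − 2 = k^3 + 5k^2 + 8k + 2.
Hence t(m) = m^3 + 2m^2 + m − 2 for every m ≥ 1, by induction.

t(m) = m^3 + 2m^2 + m − 2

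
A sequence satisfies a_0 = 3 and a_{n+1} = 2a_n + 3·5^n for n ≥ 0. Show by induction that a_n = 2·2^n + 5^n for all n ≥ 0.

Base case: a_0 = 3, and 2·2^0 + 5^0 = 2 + 1 = 3.
Assume a_m = 2·2^m + 5^m for some m ≥ 0.
Then a_{m+1} = 2a_m + 3·5^m = 2·(2·2^m + 5^m) + 3·5^m = 2·2^{m+1} + 2·5^m + 3·5^m = 2·2^{m+1} + 5·5^m = 2·2^{m+1} + 5^{m+1}.
This completes the inductive step, so a_n = 2·2^n + 5^n for all n ≥ 0.

a_n = 2·2^n + 5^n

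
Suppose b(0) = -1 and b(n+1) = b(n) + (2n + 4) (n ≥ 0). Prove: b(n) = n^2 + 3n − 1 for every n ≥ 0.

Base case: b(0) = -1, and 0^2 + 3·0 − 1 = -1.
Assume b(k) = k^2 + 3k − 1.
Then b(k+1) = b(k) + (2k + 4) = (k^2 + 3k − 1) + (2k + 4) = k^2 + 5k + 3,
and (k+1)^2 + 3·(k+1) − 1 = k^2 + 5k + 3.
This completes the inductive step, so b(n) = n^2 + 3n − 1 for all n ≥ 0.

b(n) = n^2 + 3n − 1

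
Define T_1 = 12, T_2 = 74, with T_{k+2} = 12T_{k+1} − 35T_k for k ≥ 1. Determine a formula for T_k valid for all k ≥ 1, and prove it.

Claim: T_k = 5^k + 7^k.

Base cases: T_1 = 12 and 5^1 + 7^1 = 12; T_2 = 74 and 5^2 + 7^2 = 74.
Assume T_i = 5^i + 7^i for all 1 ≤ i ≤ j, where j ≥ 2.
Then T_{j+1} = 12T_j − 35T_{j−1} = 12·(5^j + 7^j) − 35·(5^{j−1} + 7^{j−1}) = (12·5 − 35)5^{j−1} + (12·7 − 35)7^{j−1} = 25·5^{j−1} + 49·7^{j−1} = 5^{j+1} + 7^{j+1}.
By strong induction, T_k = 5^k + 7^k for all k ≥ 1.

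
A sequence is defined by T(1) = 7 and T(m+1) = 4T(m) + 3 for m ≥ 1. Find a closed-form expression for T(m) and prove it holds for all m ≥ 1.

Claim: T(m) = 2·4^m − 1.

Base case: T(1) = 7, and 2·4^1 − 1 = 8 − 1 = 7.
Assume T(k) = 2·4^k − 1 for some k ≥ 1.
Then T(k+1) = 4T(k) + 3 = 4·(2·4^k − 1) + 3 = 8·4^k − 4 + 3 = 2·4^{k+1} − 1.
By induction, T(m) = 2·4^m − 1 for all m ≥ 1.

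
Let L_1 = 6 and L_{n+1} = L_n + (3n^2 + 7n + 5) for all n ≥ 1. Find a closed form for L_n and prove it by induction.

Claim: L_n = n^3 + 2n^2 + 2n + 1.

Base case: L_1 = 6, and 1^3 + 2·1^2 + 2·1 + 1 = 6.
Assume L_m = m^3 + 2m^2 + 2m + 1.
Then L_{m+1} = L_m + (3m^2 + 7m + 5) = (m^3 + 2m^2 + 2m + 1) + (3m^2 + 7m + 5) = m^3 + 5m^2 + 9m + 6,
and (m+1)^3 + 2·(m+1)^2 + 2·(m+1) + 1 = m^3 + 5m^2 + 9m + 6.
This completes the inductive step, so L_n = n^3 + 2n^2 + 2n + 1 for all n ≥ 1.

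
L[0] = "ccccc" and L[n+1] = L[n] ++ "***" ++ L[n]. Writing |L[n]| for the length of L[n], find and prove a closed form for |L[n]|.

Claim: |L[n]| = 2^{n+3} − 3.

Base case: |L[0]| = 5, and 2^{0+3} − 3 = 5.
Assume |L[r]| = 2^{r+3} − 3.
Then |L[r+1]| = |L[r]| + 3 + |L[r]| = 2|L[r]| + 3 = 2(2^{r+3} − 3) + 3 = 2^{r+1+3} − 6 + 3 = 2^{r+1+3} − 3.
So the formula holds for r+1, and by induction |L[n]| = 2^{n+3} − 3 for all n ≥ 0.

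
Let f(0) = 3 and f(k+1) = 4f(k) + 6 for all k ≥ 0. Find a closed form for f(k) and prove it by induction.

Claim: f(k) = 5·4^k − 2.

Base case: f(0) = 3, and 5·4^0 − 2 = 5 − 2 = 3.
Assume f(j) = 5·4^j − 2 for some j ≥ 0.
Then f(j+1) = 4f(j) + 6 = 4·(5·4^j − 2) + 6 = 20·4^j − 8 + 6 = 5·4^{j+1} − 2.
By induction, f(k) = 5·4^k − 2 for all k ≥ 0.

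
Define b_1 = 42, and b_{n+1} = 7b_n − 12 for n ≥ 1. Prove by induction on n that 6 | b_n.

Base case: b_1 = 42 = 6·7, so 6 | b_1.
Assume 6 | b_k, so b_k = 6t for some integer t.
Then b_{k+1} = 7b_k − 12 = 7·(6t) − 12 = 6(7t − 2), so 6 | b_{k+1}.
So the property holds for k+1, and by induction 6 | b_n for all n ≥ 1.

6 | b_n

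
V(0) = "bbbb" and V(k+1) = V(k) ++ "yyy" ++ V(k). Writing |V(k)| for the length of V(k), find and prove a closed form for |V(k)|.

Claim: |V(k)| = 7·2^k − 3.

Base case: |V(0)| = 4, and 7·2^0 − 3 = 4.
Assume |V(r)| = 7·2^r − 3.
Then |V(r+1)| = |V(r)| + 3 + |V(r)| = 2|V(r)| + 3 = 2(7·2^r − 3) + 3 = 7·2^{r+1} − 6 + 3 = 7·2^{r+1} − 3.
This completes the inductive step, so |V(k)| = 7·2^k − 3 for all k ≥ 0.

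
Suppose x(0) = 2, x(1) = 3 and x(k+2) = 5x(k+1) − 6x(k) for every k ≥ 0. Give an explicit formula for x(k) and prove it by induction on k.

Claim: x(k) = 3·2^k − 3^k.

Base cases: x(0) = 2 and 3·2^0 − 3^0 = 2; x(1) = 3 and 3·2^1 − 3^1 = 3.
Assume x(i) = 3·2^i − 3^i for all 0 ≤ i ≤ j, where j ≥ 1.
Then x(j+1) = 5x(j) − 6x(j−1) = 5·(3·2^j − 3^j) − 6·(3·2^{j−1} − 3^{j−1}) = 3·(5·2 − 6)2^{j−1} − (5·3 − 6)3^{j−1} = 12·2^{j−1} − 9·3^{j−1} = 3·2^{j+1} − 3^{j+1}.
This completes the inductive step, so x(k) = 3·2^k − 3^k for all k ≥ 0.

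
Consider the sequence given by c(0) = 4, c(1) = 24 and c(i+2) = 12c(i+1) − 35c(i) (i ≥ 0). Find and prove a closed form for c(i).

Claim: c(i) = 2·5^i + 2·7^i.

Base cases: c(0) = 4 and 2·5^0 + 2·7^0 = 4; c(1) = 24 and 2·5^1 + 2·7^1 = 24.
Assume c(j) = 2·5^j + 2·7^j for all 0 ≤ j ≤ r, where r ≥ 1.
Then c(r+1) = 12c(r) − 35c(r−1) = 12·(2·5^r + 2·7^r) − 35·(2·5^{r−1} + 2·7^{r−1}) = 2·(12·5 − 35)5^{r−1} + 2·(12·7 − 35)7^{r−1} = 50·5^{r−1} + 98·7^{r−1} = 2·5^{r+1} + 2·7^{r+1}.
Hence c(i) = 2·5^i + 2·7^i for every i ≥ 0, by strong induction.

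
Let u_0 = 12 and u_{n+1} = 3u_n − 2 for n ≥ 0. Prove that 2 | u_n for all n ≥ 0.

Base case: u_0 = 12 = 2·6, so 2 | u_0.
Assume 2 | u_j, so u_j = 2t for some integer t.
Then u_{j+1} = 3u_j − 2 = 3·(2t) − 2 = 2(3t − 1), so 2 | u_{j+1}.
So the property holds for j+1, and by induction 2 | u_n for all n ≥ 0.

2 | u_n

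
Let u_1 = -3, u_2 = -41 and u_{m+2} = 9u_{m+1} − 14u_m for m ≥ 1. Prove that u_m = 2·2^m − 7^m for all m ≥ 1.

Base cases: u_1 = -3 and 2·2^1 − 7^1 = -3; u_2 = -41 and 2·2^2 − 7^2 = -41.
Assume u_j = 2·2^j − 7^j for all 1 ≤ j ≤ k, where k ≥ 2.
Then u_{k+1} = 9u_k − 14u_{k−1} = 9·(2·2^k − 7^k) − 14·(2·2^{k−1} − 7^{k−1}) = 2·(9·2 − 14)2^{k−1} − (9·7 − 14)7^{k−1} = 8·2^{k−1} − 49·7^{k−1} = 2·2^{k+1} − 7^{k+1}.
By strong induction, u_m = 2·2^m − 7^m for all m ≥ 1.

u_m = 2·2^m − 7^m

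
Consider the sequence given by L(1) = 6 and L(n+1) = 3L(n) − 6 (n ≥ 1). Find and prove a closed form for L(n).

Claim: L(n) = 3^n + 3.

Base case: L(1) = 6, and 3^1 + 3 = 3 + 3 = 6.
Assume L(m) = 3^m + 3 for some m ≥ 1.
Then L(m+1) = 3L(m) − 6 = 3·(3^m + 3) − 6 = 3^{m+1} + 9 − 6 = 3^{m+1} + 3.
So the formula holds for m+1, and by induction L(n) = 3^n + 3 for all n ≥ 1.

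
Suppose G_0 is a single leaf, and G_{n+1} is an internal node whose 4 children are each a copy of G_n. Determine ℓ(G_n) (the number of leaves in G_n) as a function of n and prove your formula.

Claim: ℓ(G_n) = 4^n.

Base case: ℓ(G_0) = 1, and 4^0 = 1.
Assume ℓ(G_j) = 4^j.
Then ℓ(G_{j+1}) = 4·ℓ(G_j) = 4·4^j = 4^{j+1}.
This completes the inductive step, so ℓ(G_n) = 4^n for all n ≥ 0.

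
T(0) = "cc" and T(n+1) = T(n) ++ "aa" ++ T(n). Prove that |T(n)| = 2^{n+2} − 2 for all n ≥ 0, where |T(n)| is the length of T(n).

Base case: |T(0)| = 2, and 2^{0+2} − 2 = 2.
Assume |T(m)| = 2^{m+2} − 2.
Then |T(m+1)| = |T(m)| + 2 + |T(m)| = 2|T(m)| + 2 = 2(2^{m+2} − 2) + 2 = 2^{m+3} − 4 + 2 = 2^{m+3} − 2.
By induction, |T(n)| = 2^{n+2} − 2 for all n ≥ 0.

|T(n)| = 2^{n+2} − 2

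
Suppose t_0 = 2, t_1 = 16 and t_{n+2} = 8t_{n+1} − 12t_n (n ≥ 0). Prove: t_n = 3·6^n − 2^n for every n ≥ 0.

Base cases: t_0 = 2 and 3·6^0 − 2^0 = 2; t_1 = 16 and 3·6^1 − 2^1 = 16.
Assume t_j = 3·6^j − 2^j for all 0 ≤ j ≤ k, where k ≥ 1.
Then t_{k+1} = 8t_k − 12t_{k−1} = 8·(3·6^k − 2^k) − 12·(3·6^{k−1} − 2^{k−1}) = 3·(8·6 − 12)6^{k−1} − (8·2 − 12)2^{k−1} = 108·6^{k−1} − 4·2^{k−1} = 3·6^{k+1} − 2^{k+1}.
This completes the inductive step, so t_n = 3·6^n − 2^n for all n ≥ 0.

t_n = 3·6^n − 2^n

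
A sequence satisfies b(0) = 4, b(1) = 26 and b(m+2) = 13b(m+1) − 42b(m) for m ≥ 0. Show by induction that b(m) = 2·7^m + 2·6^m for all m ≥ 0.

Base cases: b(0) = 4 and 2·7^0 + 2·6^0 = 4; b(1) = 26 and 2·7^1 + 2·6^1 = 26.
Assume b(i) = 2·7^i + 2·6^i for all 0 ≤ i ≤ j, where j ≥ 1.
Then b(j+1) = 13b(j) − 42b(j−1) = 13·(2·7^j + 2·6^j) − 42·(2·7^{j−1} + 2·6^{j−1}) = 2·(13·7 − 42)7^{j−1} + 2·(13·6 − 42)6^{j−1} = 98·7^{j−1} + 72·6^{j−1} = 2·7^{j+1} + 2·6^{j+1}.
By strong induction, b(m) = 2·7^m + 2·6^m for all m ≥ 0.

b(m) = 2·7^m + 2·6^m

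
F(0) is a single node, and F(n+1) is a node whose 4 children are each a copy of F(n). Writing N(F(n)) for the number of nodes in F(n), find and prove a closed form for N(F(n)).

Claim: N(F(n)) = (4^{n+1} − 1)/3.

Base case: N(F(0)) = 1, and (4^{0+1} − 1)/3 = 1.
Assume N(F(k)) = (4^{k+1} − 1)/3.
Then N(F(k+1)) = 1 + 4N(F(k)) = 1 + 4·(4^{k+1} − 1)/3 = 1 + (4^{k+2} − 4)/3 = (3 + 4^{k+2} − 4)/3 = (4^{k+2} − 1)/3.
By induction, N(F(n)) = (4^{n+1} − 1)/3 for all n ≥ 0.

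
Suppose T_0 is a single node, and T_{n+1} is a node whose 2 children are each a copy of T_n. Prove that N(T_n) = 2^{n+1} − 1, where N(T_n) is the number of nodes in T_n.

Base case: N(T_0) = 1, and 2^{0+1} − 1 = 1.
Assume N(T_k) = 2^{k+1} − 1.
Then N(T_{k+1}) = 1 + 2N(T_k) = 1 + 2(2^{k+1} − 1) = 2^{k+2} − 2 + 1 = 2^{k+2} − 1.
By induction, N(T_n) = 2^{n+1} − 1 for all n ≥ 0.

N(T_n) = 2^{n+1} − 1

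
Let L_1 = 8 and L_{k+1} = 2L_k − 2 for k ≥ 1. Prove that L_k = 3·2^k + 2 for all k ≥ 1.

Base case: L_1 = 8, and 3·2^1 + 2 = 6 + 2 = 8.
Assume L_m = 3·2^m + 2 for some m ≥ 1.
Then L_{m+1} = 2L_m − 2 = 2·(3·2^m + 2) − 2 = 6·2^m + 4 − 2 = 3·2^{m+1} + 2.
So the formula holds for m+1, and by induction L_k = 3·2^k + 2 for all k ≥ 1.

L_k = 3·2^k + 2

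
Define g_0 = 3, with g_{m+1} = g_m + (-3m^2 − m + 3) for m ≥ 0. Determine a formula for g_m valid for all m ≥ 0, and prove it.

Claim: g_m = -m^3 + m^2 + 3m + 3.

Base case: g_0 = 3, and -0^3 + 0^2 + 3·0 + 3 = 3.
Assume g_k = -k^3 + k^2 + 3k + 3.
Then g_{k+1} = g_k + (-3k^2 − k + 3) = (-k^3 + k^2 + 3k + 3) + (-3k^2 − k + 3) = -k^3 − 2k^2 + 2k + 6,
and -(k+1)^3 + (k+1)^2 + 3·(k+1) + 3 = -k^3 − 2k^2 + 2k + 6.
This completes the inductive step, so g_m = -m^3 + m^2 + 3m + 3 for all m ≥ 0.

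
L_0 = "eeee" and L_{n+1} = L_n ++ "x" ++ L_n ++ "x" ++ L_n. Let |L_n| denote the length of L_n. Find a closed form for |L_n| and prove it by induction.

Claim: |L_n| = 5·3^n − 1.

Base case: |L_0| = 4, and 5·3^0 − 1 = 4.
Assume |L_j| = 5·3^j − 1.
Then |L_{j+1}| = 3|L_j| + 2 = 3(5·3^j − 1) + 2 = 5·3^{j+1} − 3 + 2 = 5·3^{j+1} − 1.
So the formula holds for j+1, and by induction |L_n| = 5·3^n − 1 for all n ≥ 0.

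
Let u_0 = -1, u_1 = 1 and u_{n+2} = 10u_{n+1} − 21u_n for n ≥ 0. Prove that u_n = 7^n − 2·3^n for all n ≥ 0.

Base cases: u_0 = -1 and 7^0 − 2·3^0 = -1; u_1 = 1 and 7^1 − 2·3^1 = 1.
Assume u_j = 7^j − 2·3^j for all 0 ≤ j ≤ m, where m ≥ 1.
Then u_{m+1} = 10u_m − 21u_{m−1} = 10·(7^m − 2·3^m) − 21·(7^{m−1} − 2·3^{m−1}) = (10·7 − 21)7^{m−1} − 2·(10·3 − 21)3^{m−1} = 49·7^{m−1} − 18·3^{m−1} = 7^{m+1} − 2·3^{m+1}.
So the formula holds for m+1, and by strong induction u_n = 7^n − 2·3^n for all n ≥ 0.

u_n = 7^n − 2·3^n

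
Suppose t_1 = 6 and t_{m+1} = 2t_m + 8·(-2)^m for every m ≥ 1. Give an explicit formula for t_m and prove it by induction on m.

Claim: t_m = 2^m − 2·(-2)^m.

Base case: t_1 = 6, and 2^1 − 2·(-2)^1 = 2 + 4 = 6.
Assume t_j = 2^j − 2·(-2)^j for some j ≥ 1.
Then t_{j+1} = 2t_j + 8·(-2)^j = 2·(2^j − 2·(-2)^j) + 8·(-2)^j = 2^{j+1} − 4·(-2)^j + 8·(-2)^j = 2^{j+1} + 4·(-2)^j = 2^{j+1} − 2·(-2)^{j+1}.
Hence t_m = 2^m − 2·(-2)^m for every m ≥ 1, by induction.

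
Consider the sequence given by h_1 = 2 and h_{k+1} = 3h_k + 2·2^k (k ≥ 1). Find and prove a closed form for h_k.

Claim: h_k = 2·3^k − 2·2^k.

Base case: h_1 = 2, and 2·3^1 − 2·2^1 = 6 − 4 = 2.
Assume h_j = 2·3^j − 2·2^j for some j ≥ 1.
Then h_{j+1} = 3h_j + 2·2^j = 3·(2·3^j − 2·2^j) + 2·2^j = 2·3^{j+1} − 6·2^j + 2·2^j = 2·3^{j+1} − 4·2^j = 2·3^{j+1} − 2·2^{j+1}.
So the formula holds for j+1, and by induction h_k = 2·3^k − 2·2^k for all k ≥ 1.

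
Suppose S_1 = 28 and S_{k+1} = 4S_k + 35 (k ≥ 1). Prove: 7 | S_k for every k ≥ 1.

Base case: S_1 = 28 = 7·4, so 7 | S_1.
Assume 7 | S_j, so S_j = 7t for some integer t.
Then S_{j+1} = 4S_j + 35 = 4·(7t) + 35 = 7(4t + 5), so 7 | S_{j+1}.
Hence 7 | S_k for every k ≥ 1, by induction.

7 | S_k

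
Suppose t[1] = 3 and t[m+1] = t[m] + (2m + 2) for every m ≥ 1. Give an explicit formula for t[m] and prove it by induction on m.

Claim: t[m] = m^2 + m + 1.

Base case: t[1] = 3, and 1^2 + 1 + 1 = 3.
Assume t[r] = r^2 + r + 1.
Then t[r+1] = t[r] + (2r + 2) = (r^2 + r + 1) + (2r + 2) = r^2 + 3r + 3,
and (r+1)^2 + (r+1) + 1 = r^2 + 3r + 3.
By induction, t[m] = m^2 + m + 1 for all m ≥ 1.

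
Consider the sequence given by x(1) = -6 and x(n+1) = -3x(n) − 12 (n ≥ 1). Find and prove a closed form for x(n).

Claim: x(n) = (-3)^n − 3.

Base case: x(1) = -6, and (-3)^1 − 3 = -3 − 3 = -6.
Assume x(r) = (-3)^r − 3 for some r ≥ 1.
Then x(r+1) = -3x(r) − 12 = -3·((-3)^r − 3) − 12 = -3·(-3)^r + 9 − 12 = (-3)^{r+1} − 3.
Hence x(n) = (-3)^n − 3 for every n ≥ 1, by induction.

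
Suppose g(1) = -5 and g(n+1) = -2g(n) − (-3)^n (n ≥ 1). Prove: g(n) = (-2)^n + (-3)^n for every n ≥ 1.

Base case: g(1) = -5, and (-2)^1 + (-3)^1 = -2 − 3 = -5.
Assume g(m) = (-2)^m + (-3)^m for some m ≥ 1.
Then g(m+1) = -2g(m) − (-3)^m = -2·((-2)^m + (-3)^m) − (-3)^m = (-2)^{m+1} − 2·(-3)^m − (-3)^m = (-2)^{m+1} − 3·(-3)^m = (-2)^{m+1} + (-3)^{m+1}.
By induction, g(n) = (-2)^n + (-3)^n for all n ≥ 1.

g(n) = (-2)^n + (-3)^n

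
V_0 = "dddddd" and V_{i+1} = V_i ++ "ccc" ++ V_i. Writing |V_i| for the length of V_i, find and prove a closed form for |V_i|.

Claim: |V_i| = 9·2^i − 3.

Base case: |V_0| = 6, and 9·2^0 − 3 = 6.
Assume |V_k| = 9·2^k − 3.
Then |V_{k+1}| = |V_k| + 3 + |V_k| = 2|V_k| + 3 = 2(9·2^k − 3) + 3 = 9·2^{k+1} − 6 + 3 = 9·2^{k+1} − 3.
So the formula holds for k+1, and by induction |V_i| = 9·2^i − 3 for all i ≥ 0.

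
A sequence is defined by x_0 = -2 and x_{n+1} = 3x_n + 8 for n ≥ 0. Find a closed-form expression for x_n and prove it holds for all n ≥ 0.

Claim: x_n = 2·3^n − 4.

Base case: x_0 = -2, and 2·3^0 − 4 = 2 − 4 = -2.
Assume x_r = 2·3^r − 4 for some r ≥ 0.
Then x_{r+1} = 3x_r + 8 = 3·(2·3^r − 4) + 8 = 6·3^r − 12 + 8 = 2·3^{r+1} − 4.
By induction, x_n = 2·3^n − 4 for all n ≥ 0.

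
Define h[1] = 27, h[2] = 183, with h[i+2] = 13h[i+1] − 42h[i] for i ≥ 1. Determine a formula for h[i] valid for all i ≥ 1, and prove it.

Claim: h[i] = 3·7^i + 6^i.

Base cases: h[1] = 27 and 3·7^1 + 6^1 = 27; h[2] = 183 and 3·7^2 + 6^2 = 183.
Assume h[j] = 3·7^j + 6^j for all 1 ≤ j ≤ r, where r ≥ 2.
Then h[r+1] = 13h[r] − 42h[r−1] = 13·(3·7^r + 6^r) − 42·(3·7^{r−1} + 6^{r−1}) = 3·(13·7 − 42)7^{r−1} + (13·6 − 42)6^{r−1} = 147·7^{r−1} + 36·6^{r−1} = 3·7^{r+1} + 6^{r+1}.
This completes the inductive step, so h[i] = 3·7^i + 6^i for all i ≥ 1.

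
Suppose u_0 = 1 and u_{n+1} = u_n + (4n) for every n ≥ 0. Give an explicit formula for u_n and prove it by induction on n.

Claim: u_n = 2n^2 − 2n + 1.

Base case: u_0 = 1, and 2·0^2 − 2·0 + 1 = 1.
Assume u_r = 2r^2 − 2r + 1.
Then u_{r+1} = u_r + (4r) = (2r^2 − 2r + 1) + (4r) = 2r^2 + 2r + 1,
and 2·(r+1)^2 − 2·(r+1) + 1 = 2r^2 + 2r + 1.
By induction, u_n = 2n^2 − 2n + 1 for all n ≥ 0.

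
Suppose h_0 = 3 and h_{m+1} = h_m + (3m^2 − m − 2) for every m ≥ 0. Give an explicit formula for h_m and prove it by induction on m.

Claim: h_m = m^3 − 2m^2 − m + 3.

Base case: h_0 = 3, and 0^3 − 2·0^2 − 0 + 3 = 3.
Assume h_r = r^3 − 2r^2 − r + 3.
Then h_{r+1} = h_r + (3r^2 − r − 2) = (r^3 − 2r^2 − r + 3) + (3r^2 − r − 2) = r^3 + r^2 − 2r + 1,
and (r+1)^3 − 2·(r+1)^2 − (r+1) + 3 = r^3 + r^2 − 2r + 1.
By induction, h_m = m^3 − 2m^2 − m + 3 for all m ≥ 0.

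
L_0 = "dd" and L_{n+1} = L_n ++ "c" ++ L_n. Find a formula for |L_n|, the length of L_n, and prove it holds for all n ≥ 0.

Claim: |L_n| = 3·2^n − 1.

Base case: |L_0| = 2, and 3·2^0 − 1 = 2.
Assume |L_j| = 3·2^j − 1.
Then |L_{j+1}| = |L_j| + 1 + |L_j| = 2|L_j| + 1 = 2(3·2^j − 1) + 1 = 3·2^{j+1} − 2 + 1 = 3·2^{j+1} − 1.
This completes the inductive step, so |L_n| = 3·2^n − 1 for all n ≥ 0.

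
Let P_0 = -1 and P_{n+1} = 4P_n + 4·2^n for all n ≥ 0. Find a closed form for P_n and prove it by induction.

Claim: P_n = 4^n − 2·2^n.

Base case: P_0 = -1, and 4^0 − 2·2^0 = 1 − 2 = -1.
Assume P_m = 4^m − 2·2^m for some m ≥ 0.
Then P_{m+1} = 4P_m + 4·2^m = 4·(4^m − 2·2^m) + 4·2^m = 4^{m+1} − 8·2^m + 4·2^m = 4^{m+1} − 4·2^m = 4^{m+1} − 2·2^{m+1}.
This completes the inductive step, so P_n = 4^n − 2·2^n for all n ≥ 0.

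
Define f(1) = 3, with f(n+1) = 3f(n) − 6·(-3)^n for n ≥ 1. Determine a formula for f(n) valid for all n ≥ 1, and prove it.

Claim: f(n) = 2·3^n + (-3)^n.

Base case: f(1) = 3, and 2·3^1 + (-3)^1 = 6 − 3 = 3.
Assume f(j) = 2·3^j + (-3)^j for some j ≥ 1.
Then f(j+1) = 3f(j) − 6·(-3)^j = 3·(2·3^j + (-3)^j) − 6·(-3)^j = 2·3^{j+1} + 3·(-3)^j − 6·(-3)^j = 2·3^{j+1} − 3·(-3)^j = 2·3^{j+1} + (-3)^{j+1}.
Hence f(n) = 2·3^n + (-3)^n for every n ≥ 1, by induction.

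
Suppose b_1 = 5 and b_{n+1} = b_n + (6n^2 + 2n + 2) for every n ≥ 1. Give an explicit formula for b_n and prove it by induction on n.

Claim: b_n = 2n^3 − 2n^2 + 2n + 3.

Base case: b_1 = 5, and 2·1^3 − 2·1^2 + 2·1 + 3 = 5.
Assume b_r = 2r^3 − 2r^2 + 2r + 3.
Then b_{r+1} = b_r + (6r^2 + 2r + 2) = (2r^3 − 2r^2 + 2r + 3) + (6r^2 + 2r + 2) = 2r^3 + 4r^2 + 4r + 5,
and 2·(r+1)^3 − 2·(r+1)^2 + 2·(r+1) + 3 = 2r^3 + 4r^2 + 4r + 5.
Hence b_n = 2n^3 − 2n^2 + 2n + 3 for every n ≥ 1, by induction.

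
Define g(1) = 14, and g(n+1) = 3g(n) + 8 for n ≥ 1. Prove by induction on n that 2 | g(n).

Base case: g(1) = 14 = 2·7, so 2 | g(1).
Assume 2 | g(j), so g(j) = 2t for some integer t.
Then g(j+1) = 3g(j) + 8 = 3·(2t) + 8 = 2(3t + 4), so 2 | g(j+1).
By induction, 2 | g(n) for all n ≥ 1.

2 | g(n)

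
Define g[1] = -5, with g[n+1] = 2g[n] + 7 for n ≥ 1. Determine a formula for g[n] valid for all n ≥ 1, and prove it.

Claim: g[n] = 2^n − 7.

Base case: g[1] = -5, and 2^1 − 7 = 2 − 7 = -5.
Assume g[k] = 2^k − 7 for some k ≥ 1.
Then g[k+1] = 2g[k] + 7 = 2·(2^k − 7) + 7 = 2^{k+1} − 14 + 7 = 2^{k+1} − 7.
By induction, g[n] = 2^n − 7 for all n ≥ 1.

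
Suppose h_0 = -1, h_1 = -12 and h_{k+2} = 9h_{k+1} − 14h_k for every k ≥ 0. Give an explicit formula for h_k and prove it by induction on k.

Claim: h_k = 2^k − 2·7^k.

Base cases: h_0 = -1 and 2^0 − 2·7^0 = -1; h_1 = -12 and 2^1 − 2·7^1 = -12.
Assume h_i = 2^i − 2·7^i for all 0 ≤ i ≤ j, where j ≥ 1.
Then h_{j+1} = 9h_j − 14h_{j−1} = 9·(2^j − 2·7^j) − 14·(2^{j−1} − 2·7^{j−1}) = (9·2 − 14)2^{j−1} − 2·(9·7 − 14)7^{j−1} = 4·2^{j−1} − 98·7^{j−1} = 2^{j+1} − 2·7^{j+1}.
By strong induction, h_k = 2^k − 2·7^k for all k ≥ 0.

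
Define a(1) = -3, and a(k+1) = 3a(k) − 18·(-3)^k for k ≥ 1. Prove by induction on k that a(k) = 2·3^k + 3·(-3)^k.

Base case: a(1) = -3, and 2·3^1 + 3·(-3)^1 = 6 − 9 = -3.
Assume a(j) = 2·3^j + 3·(-3)^j for some j ≥ 1.
Then a(j+1) = 3a(j) − 18·(-3)^j = 3·(2·3^j + 3·(-3)^j) − 18·(-3)^j = 2·3^{j+1} + 9·(-3)^j − 18·(-3)^j = 2·3^{j+1} − 9·(-3)^j = 2·3^{j+1} + 3·(-3)^{j+1}.
So the formula holds for j+1, and by induction a(k) = 2·3^k + 3·(-3)^k for all k ≥ 1.

a(k) = 2·3^k + 3·(-3)^k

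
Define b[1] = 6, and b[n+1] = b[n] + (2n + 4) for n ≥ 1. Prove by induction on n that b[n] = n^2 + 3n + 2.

Base case: b[1] = 6, and 1^2 + 3·1 + 2 = 6.
Assume b[r] = r^2 + 3r + 2.
Then b[r+1] = b[r] + (2r + 4) = (r^2 + 3r + 2) + (2r + 4) = r^2 + 5r + 6,
and (r+1)^2 + 3·(r+1) + 2 = r^2 + 5r + 6.
By induction, b[n] = n^2 + 3n + 2 for all n ≥ 1.

b[n] = n^2 + 3n + 2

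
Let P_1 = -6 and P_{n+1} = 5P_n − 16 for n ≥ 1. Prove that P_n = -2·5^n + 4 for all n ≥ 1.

Base case: P_1 = -6, and -2·5^1 + 4 = -10 + 4 = -6.
Assume P_k = -2·5^k + 4 for some k ≥ 1.
Then P_{k+1} = 5P_k − 16 = 5·(-2·5^k + 4) − 16 = -10·5^k + 20 − 16 = -2·5^{k+1} + 4.
This completes the inductive step, so P_n = -2·5^n + 4 for all n ≥ 1.

P_n = -2·5^n + 4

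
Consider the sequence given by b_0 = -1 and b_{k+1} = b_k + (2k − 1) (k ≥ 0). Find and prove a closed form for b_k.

Claim: b_k = k^2 − 2k − 1.

Base case: b_0 = -1, and 0^2 − 2·0 − 1 = -1.
Assume b_r = r^2 − 2r − 1.
Then b_{r+1} = b_r + (2r − 1) = (r^2 − 2r − 1) + (2r − 1) = r^2 − 2,
and (r+1)^2 − 2·(r+1) − 1 = r^2 − 2.
Hence b_k = k^2 − 2k − 1 for every k ≥ 0, by induction.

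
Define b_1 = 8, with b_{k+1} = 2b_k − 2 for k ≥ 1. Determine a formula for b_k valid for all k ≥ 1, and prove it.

Claim: b_k = 3·2^k + 2.

Base case: b_1 = 8, and 3·2^1 + 2 = 6 + 2 = 8.
Assume b_j = 3·2^j + 2 for some j ≥ 1.
Then b_{j+1} = 2b_j − 2 = 2·(3·2^j + 2) − 2 = 6·2^j + 4 − 2 = 3·2^{j+1} + 2.
This completes the inductive step, so b_k = 3·2^k + 2 for all k ≥ 1.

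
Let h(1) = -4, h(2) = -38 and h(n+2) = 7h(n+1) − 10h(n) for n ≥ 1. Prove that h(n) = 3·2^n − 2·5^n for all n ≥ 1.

Base cases: h(1) = -4 and 3·2^1 − 2·5^1 = -4; h(2) = -38 and 3·2^2 − 2·5^2 = -38.
Assume h(i) = 3·2^i − 2·5^i for all 1 ≤ i ≤ j, where j ≥ 2.
Then h(j+1) = 7h(j) − 10h(j−1) = 7·(3·2^j − 2·5^j) − 10·(3·2^{j−1} − 2·5^{j−1}) = 3·(7·2 − 10)2^{j−1} − 2·(7·5 − 10)5^{j−1} = 12·2^{j−1} − 50·5^{j−1} = 3·2^{j+1} − 2·5^{j+1}.
So the formula holds for j+1, and by strong induction h(n) = 3·2^n − 2·5^n for all n ≥ 1.

h(n) = 3·2^n − 2·5^n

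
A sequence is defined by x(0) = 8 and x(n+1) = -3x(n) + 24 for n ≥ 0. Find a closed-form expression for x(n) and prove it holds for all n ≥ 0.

Claim: x(n) = 2·(-3)^n + 6.

Base case: x(0) = 8, and 2·(-3)^0 + 6 = 2 + 6 = 8.
Assume x(r) = 2·(-3)^r + 6 for some r ≥ 0.
Then x(r+1) = -3x(r) + 24 = -3·(2·(-3)^r + 6) + 24 = -6·(-3)^r − 18 + 24 = 2·(-3)^{r+1} + 6.
This completes the inductive step, so x(n) = 2·(-3)^n + 6 for all n ≥ 0.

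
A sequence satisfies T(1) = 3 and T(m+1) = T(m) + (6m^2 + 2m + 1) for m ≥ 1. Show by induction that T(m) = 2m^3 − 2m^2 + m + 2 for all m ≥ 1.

Base case: T(1) = 3, and 2·1^3 − 2·1^2 + 1 + 2 = 3.
Assume T(j) = 2j^3 − 2j^2 + j + 2.
Then T(j+1) = T(j) + (6j^2 + 2j + 1) = (2j^3 − 2j^2 + j + 2) + (6j^2 + 2j + 1) = 2j^3 + 4j^2 + 3j + 3,
and 2·(j+1)^3 − 2·(j+1)^2 + (j+1) + 2 = 2j^3 + 4j^2 + 3j + 3.
Hence T(m) = 2m^3 − 2m^2 + m + 2 for every m ≥ 1, by induction.

T(m) = 2m^3 − 2m^2 + m + 2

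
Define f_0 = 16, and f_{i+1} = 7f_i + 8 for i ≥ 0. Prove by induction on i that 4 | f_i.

Base case: f_0 = 16 = 4·4, so 4 | f_0.
Assume 4 | f_r, so f_r = 4t for some integer t.
Then f_{r+1} = 7f_r + 8 = 7·(4t) + 8 = 4(7t + 2), so 4 | f_{r+1}.
So the property holds for r+1, and by induction 4 | f_i for all i ≥ 0.

4 | f_i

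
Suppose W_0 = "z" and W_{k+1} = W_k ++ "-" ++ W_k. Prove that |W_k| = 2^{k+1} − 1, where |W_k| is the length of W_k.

Base case: |W_0| = 1, and 2^{0+1} − 1 = 1.
Assume |W_j| = 2^{j+1} − 1.
Then |W_{j+1}| = |W_j| + 1 + |W_j| = 2|W_j| + 1 = 2(2^{j+1} − 1) + 1 = 2^{j+2} − 2 + 1 = 2^{j+2} − 1.
By induction, |W_k| = 2^{k+1} − 1 for all k ≥ 0.

|W_k| = 2^{k+1} − 1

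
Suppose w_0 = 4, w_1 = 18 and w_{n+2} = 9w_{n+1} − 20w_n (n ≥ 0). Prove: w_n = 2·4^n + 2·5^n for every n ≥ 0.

Base cases: w_0 = 4 and 2·4^0 + 2·5^0 = 4; w_1 = 18 and 2·4^1 + 2·5^1 = 18.
Assume w_j = 2·4^j + 2·5^j for all 0 ≤ j ≤ m, where m ≥ 1.
Then w_{m+1} = 9w_m − 20w_{m−1} = 9·(2·4^m + 2·5^m) − 20·(2·4^{m−1} + 2·5^{m−1}) = 2·(9·4 − 20)4^{m−1} + 2·(9·5 − 20)5^{m−1} = 32·4^{m−1} + 50·5^{m−1} = 2·4^{m+1} + 2·5^{m+1}.
Hence w_n = 2·4^n + 2·5^n for every n ≥ 0, by strong induction.

w_n = 2·4^n + 2·5^n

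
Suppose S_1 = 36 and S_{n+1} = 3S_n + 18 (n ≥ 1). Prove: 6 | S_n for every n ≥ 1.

Base case: S_1 = 36 = 6·6, so 6 | S_1.
Assume 6 | S_k, so S_k = 6t for some integer t.
Then S_{k+1} = 3S_k + 18 = 3·(6t) + 18 = 6(3t + 3), so 6 | S_{k+1}.
This completes the inductive step, so 6 | S_n for all n ≥ 1.

6 | S_n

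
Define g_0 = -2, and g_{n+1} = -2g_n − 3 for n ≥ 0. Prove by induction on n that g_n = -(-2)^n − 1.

Base case: g_0 = -2, and -(-2)^0 − 1 = -1 − 1 = -2.
Assume g_r = -(-2)^r − 1 for some r ≥ 0.
Then g_{r+1} = -2g_r − 3 = -2·(-(-2)^r − 1) − 3 = 2·(-2)^r + 2 − 3 = -(-2)^{r+1} − 1.
So the formula holds for r+1, and by induction g_n = -(-2)^n − 1 for all n ≥ 0.

g_n = -(-2)^n − 1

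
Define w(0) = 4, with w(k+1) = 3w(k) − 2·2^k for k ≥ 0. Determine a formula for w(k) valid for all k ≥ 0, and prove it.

Claim: w(k) = 2·3^k + 2·2^k.

Base case: w(0) = 4, and 2·3^0 + 2·2^0 = 2 + 2 = 4.
Assume w(m) = 2·3^m + 2·2^m for some m ≥ 0.
Then w(m+1) = 3w(m) − 2·2^m = 3·(2·3^m + 2·2^m) − 2·2^m = 2·3^{m+1} + 6·2^m − 2·2^m = 2·3^{m+1} + 4·2^m = 2·3^{m+1} + 2·2^{m+1}.
So the formula holds for m+1, and by induction w(k) = 2·3^k + 2·2^k for all k ≥ 0.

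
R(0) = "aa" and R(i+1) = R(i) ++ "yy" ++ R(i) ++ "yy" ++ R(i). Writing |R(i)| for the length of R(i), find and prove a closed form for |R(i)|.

Claim: |R(i)| = 4·3^i − 2.

Base case: |R(0)| = 2, and 4·3^0 − 2 = 2.
Assume |R(r)| = 4·3^r − 2.
Then |R(r+1)| = 3|R(r)| + 4 = 3(4·3^r − 2) + 4 = 4·3^{r+1} − 6 + 4 = 4·3^{r+1} − 2.
Hence |R(i)| = 4·3^i − 2 for every i ≥ 0, by induction.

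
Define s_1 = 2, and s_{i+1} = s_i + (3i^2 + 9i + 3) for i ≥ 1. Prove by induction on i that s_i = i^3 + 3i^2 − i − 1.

Base case: s_1 = 2, and 1^3 + 3·1^2 − 1 − 1 = 2.
Assume s_k = k^3 + 3k^2 − k − 1.
Then s_{k+1} = s_k + (3k^2 + 9k + 3) = (k^3 + 3k^2 − k − 1) + (3k^2 + 9k + 3) = k^3 + 6k^2 + 8k + 2,
and (k+1)^3 + 3·(k+1)^2 − (k+1) − 1 = k^3 + 6k^2 + 8k + 2.
By induction, s_i = i^3 + 3i^2 − i − 1 for all i ≥ 1.

s_i = i^3 + 3i^2 − i − 1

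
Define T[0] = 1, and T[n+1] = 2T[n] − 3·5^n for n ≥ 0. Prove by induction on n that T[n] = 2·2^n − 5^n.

Base case: T[0] = 1, and 2·2^0 − 5^0 = 2 − 1 = 1.
Assume T[k] = 2·2^k − 5^k for some k ≥ 0.
Then T[k+1] = 2T[k] − 3·5^k = 2·(2·2^k − 5^k) − 3·5^k = 2·2^{k+1} − 2·5^k − 3·5^k = 2·2^{k+1} − 5·5^k = 2·2^{k+1} − 5^{k+1}.
By induction, T[n] = 2·2^n − 5^n for all n ≥ 0.

T[n] = 2·2^n − 5^n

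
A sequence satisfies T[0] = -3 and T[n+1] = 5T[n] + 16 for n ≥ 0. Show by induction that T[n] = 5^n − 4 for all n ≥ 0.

Base case: T[0] = -3, and 5^0 − 4 = 1 − 4 = -3.
Assume T[r] = 5^r − 4 for some r ≥ 0.
Then T[r+1] = 5T[r] + 16 = 5·(5^r − 4) + 16 = 5^{r+1} − 20 + 16 = 5^{r+1} − 4.
So the formula holds for r+1, and by induction T[n] = 5^n − 4 for all n ≥ 0.

T[n] = 5^n − 4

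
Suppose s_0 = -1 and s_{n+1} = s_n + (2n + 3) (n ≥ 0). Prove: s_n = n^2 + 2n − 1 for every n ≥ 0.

Base case: s_0 = -1, and 0^2 + 2·0 − 1 = -1.
Assume s_k = k^2 + 2k − 1.
Then s_{k+1} = s_k + (2k + 3) = (k^2 + 2k − 1) + (2k + 3) = k^2 + 4k + 2,
and (k+1)^2 + 2·(k+1) − 1 = k^2 + 4k + 2.
Hence s_n = n^2 + 2n − 1 for every n ≥ 0, by induction.

s_n = n^2 + 2n − 1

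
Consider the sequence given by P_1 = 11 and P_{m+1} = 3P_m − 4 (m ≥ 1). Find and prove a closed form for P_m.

Claim: P_m = 3^{m+1} + 2.

Base case: P_1 = 11, and 3^{1+1} + 2 = 9 + 2 = 11.
Assume P_k = 3^{k+1} + 2 for some k ≥ 1.
Then P_{k+1} = 3P_k − 4 = 3·(3^{k+1} + 2) − 4 = 3^{k+2} + 6 − 4 = 3^{k+2} + 2.
So the formula holds for k+1, and by induction P_m = 3^{m+1} + 2 for all m ≥ 1.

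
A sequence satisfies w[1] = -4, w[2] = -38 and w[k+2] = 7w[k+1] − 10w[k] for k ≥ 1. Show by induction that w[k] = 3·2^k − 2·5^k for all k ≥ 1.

Base cases: w[1] = -4 and 3·2^1 − 2·5^1 = -4; w[2] = -38 and 3·2^2 − 2·5^2 = -38.
Assume w[j] = 3·2^j − 2·5^j for all 1 ≤ j ≤ m, where m ≥ 2.
Then w[m+1] = 7w[m] − 10w[m−1] = 7·(3·2^m − 2·5^m) − 10·(3·2^{m−1} − 2·5^{m−1}) = 3·(7·2 − 10)2^{m−1} − 2·(7·5 − 10)5^{m−1} = 12·2^{m−1} − 50·5^{m−1} = 3·2^{m+1} − 2·5^{m+1}.
By strong induction, w[k] = 3·2^k − 2·5^k for all k ≥ 1.

w[k] = 3·2^k − 2·5^k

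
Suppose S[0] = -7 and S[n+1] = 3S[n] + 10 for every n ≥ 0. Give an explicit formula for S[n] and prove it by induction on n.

Claim: S[n] = -2·3^n − 5.

Base case: S[0] = -7, and -2·3^0 − 5 = -2 − 5 = -7.
Assume S[m] = -2·3^m − 5 for some m ≥ 0.
Then S[m+1] = 3S[m] + 10 = 3·(-2·3^m − 5) + 10 = -6·3^m − 15 + 10 = -2·3^{m+1} − 5.
So the formula holds for m+1, and by induction S[n] = -2·3^n − 5 for all n ≥ 0.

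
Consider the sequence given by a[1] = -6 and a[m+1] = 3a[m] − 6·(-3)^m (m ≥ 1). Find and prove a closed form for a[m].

Claim: a[m] = -3^m + (-3)^m.

Base case: a[1] = -6, and -3^1 + (-3)^1 = -3 − 3 = -6.
Assume a[r] = -3^r + (-3)^r for some r ≥ 1.
Then a[r+1] = 3a[r] − 6·(-3)^r = 3·(-3^r + (-3)^r) − 6·(-3)^r = -3^{r+1} + 3·(-3)^r − 6·(-3)^r = -3^{r+1} − 3·(-3)^r = -3^{r+1} + (-3)^{r+1}.
Hence a[m] = -3^m + (-3)^m for every m ≥ 1, by induction.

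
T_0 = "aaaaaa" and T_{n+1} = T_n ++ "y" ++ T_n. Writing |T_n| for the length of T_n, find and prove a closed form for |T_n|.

Claim: |T_n| = 7·2^n − 1.

Base case: |T_0| = 6, and 7·2^0 − 1 = 6.
Assume |T_m| = 7·2^m − 1.
Then |T_{m+1}| = |T_m| + 1 + |T_m| = 2|T_m| + 1 = 2(7·2^m − 1) + 1 = 7·2^{m+1} − 2 + 1 = 7·2^{m+1} − 1.
So the formula holds for m+1, and by induction |T_n| = 7·2^n − 1 for all n ≥ 0.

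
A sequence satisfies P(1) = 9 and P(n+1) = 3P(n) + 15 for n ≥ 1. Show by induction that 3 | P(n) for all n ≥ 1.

Base case: P(1) = 9 = 3·3, so 3 | P(1).
Assume 3 | P(r), so P(r) = 3t for some integer t.
Then P(r+1) = 3P(r) + 15 = 3·(3t) + 15 = 3(3t + 5), so 3 | P(r+1).
This completes the inductive step, so 3 | P(n) for all n ≥ 1.

3 | P(n)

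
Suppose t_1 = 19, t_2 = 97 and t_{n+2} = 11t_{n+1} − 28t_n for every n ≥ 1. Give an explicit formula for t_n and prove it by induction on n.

Claim: t_n = 3·4^n + 7^n.

Base cases: t_1 = 19 and 3·4^1 + 7^1 = 19; t_2 = 97 and 3·4^2 + 7^2 = 97.
Assume t_j = 3·4^j + 7^j for all 1 ≤ j ≤ m, where m ≥ 2.
Then t_{m+1} = 11t_m − 28t_{m−1} = 11·(3·4^m + 7^m) − 28·(3·4^{m−1} + 7^{m−1}) = 3·(11·4 − 28)4^{m−1} + (11·7 − 28)7^{m−1} = 48·4^{m−1} + 49·7^{m−1} = 3·4^{m+1} + 7^{m+1}.
By strong induction, t_n = 3·4^n + 7^n for all n ≥ 1.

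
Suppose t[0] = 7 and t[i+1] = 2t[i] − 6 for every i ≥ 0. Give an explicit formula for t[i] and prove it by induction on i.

Claim: t[i] = 2^i + 6.

Base case: t[0] = 7, and 2^0 + 6 = 1 + 6 = 7.
Assume t[r] = 2^r + 6 for some r ≥ 0.
Then t[r+1] = 2t[r] − 6 = 2·(2^r + 6) − 6 = 2^{r+1} + 12 − 6 = 2^{r+1} + 6.
Hence t[i] = 2^i + 6 for every i ≥ 0, by induction.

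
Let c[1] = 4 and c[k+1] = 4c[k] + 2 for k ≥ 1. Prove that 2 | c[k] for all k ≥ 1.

Base case: c[1] = 4 = 2·2, so 2 | c[1].
Assume 2 | c[j], so c[j] = 2t for some integer t.
Then c[j+1] = 4c[j] + 2 = 4·(2t) + 2 = 2(4t + 1), so 2 | c[j+1].
This completes the inductive step, so 2 | c[k] for all k ≥ 1.

2 | c[k]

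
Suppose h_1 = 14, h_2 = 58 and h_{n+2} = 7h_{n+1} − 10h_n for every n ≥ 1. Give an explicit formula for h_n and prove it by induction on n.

Claim: h_n = 2·5^n + 2·2^n.

Base cases: h_1 = 14 and 2·5^1 + 2·2^1 = 14; h_2 = 58 and 2·5^2 + 2·2^2 = 58.
Assume h_j = 2·5^j + 2·2^j for all 1 ≤ j ≤ r, where r ≥ 2.
Then h_{r+1} = 7h_r − 10h_{r−1} = 7·(2·5^r + 2·2^r) − 10·(2·5^{r−1} + 2·2^{r−1}) = 2·(7·5 − 10)5^{r−1} + 2·(7·2 − 10)2^{r−1} = 50·5^{r−1} + 8·2^{r−1} = 2·5^{r+1} + 2·2^{r+1}.
So the formula holds for r+1, and by strong induction h_n = 2·5^n + 2·2^n for all n ≥ 1.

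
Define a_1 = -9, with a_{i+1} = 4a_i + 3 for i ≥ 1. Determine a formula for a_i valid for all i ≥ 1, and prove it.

Claim: a_i = -2·4^i − 1.

Base case: a_1 = -9, and -2·4^1 − 1 = -8 − 1 = -9.
Assume a_j = -2·4^j − 1 for some j ≥ 1.
Then a_{j+1} = 4a_j + 3 = 4·(-2·4^j − 1) + 3 = -8·4^j − 4 + 3 = -2·4^{j+1} − 1.
This completes the inductive step, so a_i = -2·4^i − 1 for all i ≥ 1.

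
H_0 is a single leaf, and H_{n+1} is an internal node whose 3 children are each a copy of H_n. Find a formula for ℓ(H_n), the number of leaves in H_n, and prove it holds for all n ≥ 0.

Claim: ℓ(H_n) = 3^n.

Base case: ℓ(H_0) = 1, and 3^0 = 1.
Assume ℓ(H_j) = 3^j.
Then ℓ(H_{j+1}) = 3·ℓ(H_j) = 3·3^j = 3^{j+1}.
So the formula holds for j+1, and by induction ℓ(H_n) = 3^n for all n ≥ 0.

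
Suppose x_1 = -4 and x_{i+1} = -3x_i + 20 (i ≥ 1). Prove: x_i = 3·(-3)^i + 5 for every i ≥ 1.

Base case: x_1 = -4, and 3·(-3)^1 + 5 = -9 + 5 = -4.
Assume x_k = 3·(-3)^k + 5 for some k ≥ 1.
Then x_{k+1} = -3x_k + 20 = -3·(3·(-3)^k + 5) + 20 = -9·(-3)^k − 15 + 20 = 3·(-3)^{k+1} + 5.
So the formula holds for k+1, and by induction x_i = 3·(-3)^i + 5 for all i ≥ 1.

x_i = 3·(-3)^i + 5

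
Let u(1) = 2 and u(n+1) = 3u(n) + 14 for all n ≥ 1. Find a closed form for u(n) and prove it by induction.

Claim: u(n) = 3^{n+1} − 7.

Base case: u(1) = 2, and 3^{1+1} − 7 = 9 − 7 = 2.
Assume u(j) = 3^{j+1} − 7 for some j ≥ 1.
Then u(j+1) = 3u(j) + 14 = 3·(3^{j+1} − 7) + 14 = 3^{j+2} − 21 + 14 = 3^{j+2} − 7.
This completes the inductive step, so u(n) = 3^{n+1} − 7 for all n ≥ 1.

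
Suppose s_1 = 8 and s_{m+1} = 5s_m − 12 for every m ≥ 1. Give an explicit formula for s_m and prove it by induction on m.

Claim: s_m = 5^m + 3.

Base case: s_1 = 8, and 5^1 + 3 = 5 + 3 = 8.
Assume s_k = 5^k + 3 for some k ≥ 1.
Then s_{k+1} = 5s_k − 12 = 5·(5^k + 3) − 12 = 5^{k+1} + 15 − 12 = 5^{k+1} + 3.
By induction, s_m = 5^m + 3 for all m ≥ 1.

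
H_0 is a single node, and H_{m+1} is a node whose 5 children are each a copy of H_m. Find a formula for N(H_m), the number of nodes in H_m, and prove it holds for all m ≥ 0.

Claim: N(H_m) = (5^{m+1} − 1)/4.

Base case: N(H_0) = 1, and (5^{0+1} − 1)/4 = 1.
Assume N(H_j) = (5^{j+1} − 1)/4.
Then N(H_{j+1}) = 1 + 5N(H_j) = 1 + 5·(5^{j+1} − 1)/4 = 1 + (5^{j+2} − 5)/4 = (4 + 5^{j+2} − 5)/4 = (5^{j+2} − 1)/4.
This completes the inductive step, so N(H_m) = (5^{m+1} − 1)/4 for all m ≥ 0.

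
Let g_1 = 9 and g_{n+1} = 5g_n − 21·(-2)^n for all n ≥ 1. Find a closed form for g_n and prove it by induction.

Claim: g_n = 3·5^n + 3·(-2)^n.

Base case: g_1 = 9, and 3·5^1 + 3·(-2)^1 = 15 − 6 = 9.
Assume g_r = 3·5^r + 3·(-2)^r for some r ≥ 1.
Then g_{r+1} = 5g_r − 21·(-2)^r = 5·(3·5^r + 3·(-2)^r) − 21·(-2)^r = 3·5^{r+1} + 15·(-2)^r − 21·(-2)^r = 3·5^{r+1} − 6·(-2)^r = 3·5^{r+1} + 3·(-2)^{r+1}.
By induction, g_n = 3·5^n + 3·(-2)^n for all n ≥ 1.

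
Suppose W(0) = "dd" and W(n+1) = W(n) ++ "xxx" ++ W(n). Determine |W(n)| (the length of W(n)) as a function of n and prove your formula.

Claim: |W(n)| = 5·2^n − 3.

Base case: |W(0)| = 2, and 5·2^0 − 3 = 2.
Assume |W(r)| = 5·2^r − 3.
Then |W(r+1)| = |W(r)| + 3 + |W(r)| = 2|W(r)| + 3 = 2(5·2^r − 3) + 3 = 5·2^{r+1} − 6 + 3 = 5·2^{r+1} − 3.
Hence |W(n)| = 5·2^n − 3 for every n ≥ 0, by induction.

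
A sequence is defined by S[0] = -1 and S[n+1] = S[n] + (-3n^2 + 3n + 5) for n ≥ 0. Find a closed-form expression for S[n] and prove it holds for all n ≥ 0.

Claim: S[n] = -n^3 + 3n^2 + 3n − 1.

Base case: S[0] = -1, and -0^3 + 3·0^2 + 3·0 − 1 = -1.
Assume S[k] = -k^3 + 3k^2 + 3k − 1.
Then S[k+1] = S[k] + (-3k^2 + 3k + 5) = (-k^3 + 3k^2 + 3k − 1) + (-3k^2 + 3k + 5) = -k^3 + 6k + 4,
and -(k+1)^3 + 3·(k+1)^2 + 3·(k+1) − 1 = -k^3 + 6k + 4.
This completes the inductive step, so S[n] = -n^3 + 3n^2 + 3n − 1 for all n ≥ 0.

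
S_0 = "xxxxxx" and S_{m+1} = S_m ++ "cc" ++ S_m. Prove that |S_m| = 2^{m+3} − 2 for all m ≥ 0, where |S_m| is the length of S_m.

Base case: |S_0| = 6, and 2^{0+3} − 2 = 6.
Assume |S_j| = 2^{j+3} − 2.
Then |S_{j+1}| = |S_j| + 2 + |S_j| = 2|S_j| + 2 = 2(2^{j+3} − 2) + 2 = 2^{j+1+3} − 4 + 2 = 2^{j+1+3} − 2.
This completes the inductive step, so |S_m| = 2^{m+3} − 2 for all m ≥ 0.

|S_m| = 2^{m+3} − 2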